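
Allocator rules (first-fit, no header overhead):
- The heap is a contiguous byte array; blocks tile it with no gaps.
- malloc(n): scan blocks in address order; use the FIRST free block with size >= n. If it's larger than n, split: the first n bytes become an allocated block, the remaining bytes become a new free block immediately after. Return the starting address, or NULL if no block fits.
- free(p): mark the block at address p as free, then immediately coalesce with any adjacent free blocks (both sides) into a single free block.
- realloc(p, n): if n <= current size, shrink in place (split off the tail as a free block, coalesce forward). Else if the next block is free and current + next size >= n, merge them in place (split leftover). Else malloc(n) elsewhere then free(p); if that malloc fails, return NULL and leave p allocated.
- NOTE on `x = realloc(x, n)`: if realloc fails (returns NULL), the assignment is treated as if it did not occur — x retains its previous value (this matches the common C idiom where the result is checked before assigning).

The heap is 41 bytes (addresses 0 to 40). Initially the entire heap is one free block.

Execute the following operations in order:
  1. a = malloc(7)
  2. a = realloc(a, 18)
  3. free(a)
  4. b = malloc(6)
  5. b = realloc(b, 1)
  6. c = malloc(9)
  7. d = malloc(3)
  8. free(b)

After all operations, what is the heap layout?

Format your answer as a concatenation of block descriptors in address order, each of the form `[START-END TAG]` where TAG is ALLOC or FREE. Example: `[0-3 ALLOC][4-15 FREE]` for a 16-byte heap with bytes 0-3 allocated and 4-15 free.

Op 1: a = malloc(7) -> a = 0; heap: [0-6 ALLOC][7-40 FREE]
Op 2: a = realloc(a, 18) -> a = 0; heap: [0-17 ALLOC][18-40 FREE]
Op 3: free(a) -> (freed a); heap: [0-40 FREE]
Op 4: b = malloc(6) -> b = 0; heap: [0-5 ALLOC][6-40 FREE]
Op 5: b = realloc(b, 1) -> b = 0; heap: [0-0 ALLOC][1-40 FREE]
Op 6: c = malloc(9) -> c = 1; heap: [0-0 ALLOC][1-9 ALLOC][10-40 FREE]
Op 7: d = malloc(3) -> d = 10; heap: [0-0 ALLOC][1-9 ALLOC][10-12 ALLOC][13-40 FREE]
Op 8: free(b) -> (freed b); heap: [0-0 FREE][1-9 ALLOC][10-12 ALLOC][13-40 FREE]

Answer: [0-0 FREE][1-9 ALLOC][10-12 ALLOC][13-40 FREE]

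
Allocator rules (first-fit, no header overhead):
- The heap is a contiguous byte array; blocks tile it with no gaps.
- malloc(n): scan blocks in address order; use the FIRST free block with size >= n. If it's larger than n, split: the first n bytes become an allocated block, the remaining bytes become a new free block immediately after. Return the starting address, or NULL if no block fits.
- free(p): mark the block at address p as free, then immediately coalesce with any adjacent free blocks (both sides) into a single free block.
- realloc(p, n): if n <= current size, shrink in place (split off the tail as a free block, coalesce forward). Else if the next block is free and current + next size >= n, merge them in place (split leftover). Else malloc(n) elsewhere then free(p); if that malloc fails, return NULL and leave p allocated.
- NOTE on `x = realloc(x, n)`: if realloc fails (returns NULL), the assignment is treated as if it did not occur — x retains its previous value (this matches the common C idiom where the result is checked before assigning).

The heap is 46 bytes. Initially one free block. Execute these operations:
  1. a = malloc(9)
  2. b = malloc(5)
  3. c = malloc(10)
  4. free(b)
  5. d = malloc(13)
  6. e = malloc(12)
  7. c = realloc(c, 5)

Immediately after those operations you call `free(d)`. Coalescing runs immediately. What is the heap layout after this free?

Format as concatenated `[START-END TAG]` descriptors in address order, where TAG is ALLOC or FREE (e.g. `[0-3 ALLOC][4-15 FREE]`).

Op 1: a = malloc(9) -> a = 0; heap: [0-8 ALLOC][9-45 FREE]
Op 2: b = malloc(5) -> b = 9; heap: [0-8 ALLOC][9-13 ALLOC][14-45 FREE]
Op 3: c = malloc(10) -> c = 14; heap: [0-8 ALLOC][9-13 ALLOC][14-23 ALLOC][24-45 FREE]
Op 4: free(b) -> (freed b); heap: [0-8 ALLOC][9-13 FREE][14-23 ALLOC][24-45 FREE]
Op 5: d = malloc(13) -> d = 24; heap: [0-8 ALLOC][9-13 FREE][14-23 ALLOC][24-36 ALLOC][37-45 FREE]
Op 6: e = malloc(12) -> e = NULL; heap: [0-8 ALLOC][9-13 FREE][14-23 ALLOC][24-36 ALLOC][37-45 FREE]
Op 7: c = realloc(c, 5) -> c = 14; heap: [0-8 ALLOC][9-13 FREE][14-18 ALLOC][19-23 FREE][24-36 ALLOC][37-45 FREE]
free(d): d = 24 -> block [24-36 ALLOC]; mark free, coalesce with adjacent free neighbors -> [0-8 ALLOC][9-13 FREE][14-18 ALLOC][19-45 FREE]

Answer: [0-8 ALLOC][9-13 FREE][14-18 ALLOC][19-45 FREE]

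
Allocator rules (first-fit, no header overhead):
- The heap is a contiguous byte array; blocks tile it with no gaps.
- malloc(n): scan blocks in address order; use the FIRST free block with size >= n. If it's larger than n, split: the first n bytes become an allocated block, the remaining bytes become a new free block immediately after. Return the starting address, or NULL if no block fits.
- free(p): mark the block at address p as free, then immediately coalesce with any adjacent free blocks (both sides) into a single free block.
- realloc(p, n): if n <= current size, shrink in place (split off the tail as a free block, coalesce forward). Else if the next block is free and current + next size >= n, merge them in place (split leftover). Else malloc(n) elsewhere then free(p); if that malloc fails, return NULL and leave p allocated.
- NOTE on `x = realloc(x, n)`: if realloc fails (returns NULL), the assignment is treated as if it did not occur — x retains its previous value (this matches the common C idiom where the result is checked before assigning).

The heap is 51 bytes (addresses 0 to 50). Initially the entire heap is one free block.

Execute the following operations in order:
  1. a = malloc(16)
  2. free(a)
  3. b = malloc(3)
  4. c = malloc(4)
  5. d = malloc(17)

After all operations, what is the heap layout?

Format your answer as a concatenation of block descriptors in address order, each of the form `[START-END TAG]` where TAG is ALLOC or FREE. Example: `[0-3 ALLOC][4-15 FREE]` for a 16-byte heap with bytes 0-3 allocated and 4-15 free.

Answer: [0-2 ALLOC][3-6 ALLOC][7-23 ALLOC][24-50 FREE]

Derivation:
Op 1: a = malloc(16) -> a = 0; heap: [0-15 ALLOC][16-50 FREE]
Op 2: free(a) -> (freed a); heap: [0-50 FREE]
Op 3: b = malloc(3) -> b = 0; heap: [0-2 ALLOC][3-50 FREE]
Op 4: c = malloc(4) -> c = 3; heap: [0-2 ALLOC][3-6 ALLOC][7-50 FREE]
Op 5: d = malloc(17) -> d = 7; heap: [0-2 ALLOC][3-6 ALLOC][7-23 ALLOC][24-50 FREE]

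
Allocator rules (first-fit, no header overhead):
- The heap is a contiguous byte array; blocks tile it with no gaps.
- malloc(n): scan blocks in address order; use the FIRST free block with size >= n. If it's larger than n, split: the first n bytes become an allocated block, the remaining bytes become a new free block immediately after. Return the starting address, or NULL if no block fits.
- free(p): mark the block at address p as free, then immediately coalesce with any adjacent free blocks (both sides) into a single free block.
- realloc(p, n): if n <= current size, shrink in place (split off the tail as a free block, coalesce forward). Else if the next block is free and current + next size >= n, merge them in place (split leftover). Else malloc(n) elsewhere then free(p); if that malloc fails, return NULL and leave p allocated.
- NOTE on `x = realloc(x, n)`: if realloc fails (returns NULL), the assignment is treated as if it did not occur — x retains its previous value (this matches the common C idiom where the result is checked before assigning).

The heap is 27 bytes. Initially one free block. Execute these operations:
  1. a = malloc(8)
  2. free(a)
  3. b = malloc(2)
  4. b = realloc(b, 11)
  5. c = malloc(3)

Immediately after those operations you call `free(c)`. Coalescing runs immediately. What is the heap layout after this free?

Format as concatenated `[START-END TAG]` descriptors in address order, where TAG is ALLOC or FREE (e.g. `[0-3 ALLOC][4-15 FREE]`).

Answer: [0-10 ALLOC][11-26 FREE]

Derivation:
Op 1: a = malloc(8) -> a = 0; heap: [0-7 ALLOC][8-26 FREE]
Op 2: free(a) -> (freed a); heap: [0-26 FREE]
Op 3: b = malloc(2) -> b = 0; heap: [0-1 ALLOC][2-26 FREE]
Op 4: b = realloc(b, 11) -> b = 0; heap: [0-10 ALLOC][11-26 FREE]
Op 5: c = malloc(3) -> c = 11; heap: [0-10 ALLOC][11-13 ALLOC][14-26 FREE]
free(c): c = 11 -> block [11-13 ALLOC]; mark free, coalesce with adjacent free neighbors -> [0-10 ALLOC][11-26 FREE]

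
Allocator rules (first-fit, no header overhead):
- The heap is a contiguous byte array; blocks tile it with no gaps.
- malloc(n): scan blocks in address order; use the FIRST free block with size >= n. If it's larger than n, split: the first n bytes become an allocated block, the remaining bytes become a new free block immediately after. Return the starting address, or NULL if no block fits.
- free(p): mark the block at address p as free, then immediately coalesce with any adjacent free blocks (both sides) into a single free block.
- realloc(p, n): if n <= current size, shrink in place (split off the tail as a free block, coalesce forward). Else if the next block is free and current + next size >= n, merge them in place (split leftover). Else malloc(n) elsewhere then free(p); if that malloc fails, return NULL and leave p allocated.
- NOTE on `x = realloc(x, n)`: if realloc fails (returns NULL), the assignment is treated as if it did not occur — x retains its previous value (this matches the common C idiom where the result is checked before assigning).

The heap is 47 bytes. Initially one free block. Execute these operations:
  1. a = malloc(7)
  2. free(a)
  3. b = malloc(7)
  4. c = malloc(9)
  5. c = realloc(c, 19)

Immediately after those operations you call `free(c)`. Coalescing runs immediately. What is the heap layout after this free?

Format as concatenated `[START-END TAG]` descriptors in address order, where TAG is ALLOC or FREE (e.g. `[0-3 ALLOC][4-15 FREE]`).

Op 1: a = malloc(7) -> a = 0; heap: [0-6 ALLOC][7-46 FREE]
Op 2: free(a) -> (freed a); heap: [0-46 FREE]
Op 3: b = malloc(7) -> b = 0; heap: [0-6 ALLOC][7-46 FREE]
Op 4: c = malloc(9) -> c = 7; heap: [0-6 ALLOC][7-15 ALLOC][16-46 FREE]
Op 5: c = realloc(c, 19) -> c = 7; heap: [0-6 ALLOC][7-25 ALLOC][26-46 FREE]
free(c): c = 7 -> block [7-25 ALLOC]; mark free, coalesce with adjacent free neighbors -> [0-6 ALLOC][7-46 FREE]

Answer: [0-6 ALLOC][7-46 FREE]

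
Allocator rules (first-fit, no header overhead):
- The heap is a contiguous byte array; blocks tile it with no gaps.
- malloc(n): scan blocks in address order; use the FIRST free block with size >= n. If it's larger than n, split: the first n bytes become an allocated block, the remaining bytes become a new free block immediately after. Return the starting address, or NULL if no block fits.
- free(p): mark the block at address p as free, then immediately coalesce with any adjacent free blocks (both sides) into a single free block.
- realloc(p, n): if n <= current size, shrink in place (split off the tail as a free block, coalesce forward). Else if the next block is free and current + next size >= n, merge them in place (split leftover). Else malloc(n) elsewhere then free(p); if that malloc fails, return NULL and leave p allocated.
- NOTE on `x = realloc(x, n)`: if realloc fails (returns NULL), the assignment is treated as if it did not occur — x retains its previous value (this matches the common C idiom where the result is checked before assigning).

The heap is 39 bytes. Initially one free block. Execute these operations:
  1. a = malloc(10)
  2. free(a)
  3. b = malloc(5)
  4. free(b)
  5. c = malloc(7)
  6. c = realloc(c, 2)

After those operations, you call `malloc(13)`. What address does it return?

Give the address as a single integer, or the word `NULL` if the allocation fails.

Answer: 2

Derivation:
Op 1: a = malloc(10) -> a = 0; heap: [0-9 ALLOC][10-38 FREE]
Op 2: free(a) -> (freed a); heap: [0-38 FREE]
Op 3: b = malloc(5) -> b = 0; heap: [0-4 ALLOC][5-38 FREE]
Op 4: free(b) -> (freed b); heap: [0-38 FREE]
Op 5: c = malloc(7) -> c = 0; heap: [0-6 ALLOC][7-38 FREE]
Op 6: c = realloc(c, 2) -> c = 0; heap: [0-1 ALLOC][2-38 FREE]
malloc(13): first-fit scan over [0-1 ALLOC][2-38 FREE] -> 2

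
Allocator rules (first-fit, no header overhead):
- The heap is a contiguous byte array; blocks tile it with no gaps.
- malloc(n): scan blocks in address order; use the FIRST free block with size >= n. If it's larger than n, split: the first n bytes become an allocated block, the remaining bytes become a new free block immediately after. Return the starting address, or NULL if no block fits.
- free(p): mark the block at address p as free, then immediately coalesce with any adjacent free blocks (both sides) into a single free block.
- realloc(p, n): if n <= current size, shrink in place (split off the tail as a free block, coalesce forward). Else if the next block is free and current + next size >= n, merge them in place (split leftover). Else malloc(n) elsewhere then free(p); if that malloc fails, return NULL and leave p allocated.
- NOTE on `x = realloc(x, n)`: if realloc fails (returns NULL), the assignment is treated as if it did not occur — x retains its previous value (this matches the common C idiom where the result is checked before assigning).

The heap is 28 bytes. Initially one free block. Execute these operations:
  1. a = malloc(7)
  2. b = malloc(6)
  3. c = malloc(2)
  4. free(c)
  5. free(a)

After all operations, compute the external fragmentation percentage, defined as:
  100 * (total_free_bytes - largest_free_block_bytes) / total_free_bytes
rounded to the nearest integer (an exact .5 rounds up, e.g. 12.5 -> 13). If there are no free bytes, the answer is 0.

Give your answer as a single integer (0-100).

Answer: 32

Derivation:
Op 1: a = malloc(7) -> a = 0; heap: [0-6 ALLOC][7-27 FREE]
Op 2: b = malloc(6) -> b = 7; heap: [0-6 ALLOC][7-12 ALLOC][13-27 FREE]
Op 3: c = malloc(2) -> c = 13; heap: [0-6 ALLOC][7-12 ALLOC][13-14 ALLOC][15-27 FREE]
Op 4: free(c) -> (freed c); heap: [0-6 ALLOC][7-12 ALLOC][13-27 FREE]
Op 5: free(a) -> (freed a); heap: [0-6 FREE][7-12 ALLOC][13-27 FREE]
Free blocks: [7 15] total_free=22 largest=15 -> 100*(22-15)/22 = 700/22 ≈ 31.818 -> rounds to 32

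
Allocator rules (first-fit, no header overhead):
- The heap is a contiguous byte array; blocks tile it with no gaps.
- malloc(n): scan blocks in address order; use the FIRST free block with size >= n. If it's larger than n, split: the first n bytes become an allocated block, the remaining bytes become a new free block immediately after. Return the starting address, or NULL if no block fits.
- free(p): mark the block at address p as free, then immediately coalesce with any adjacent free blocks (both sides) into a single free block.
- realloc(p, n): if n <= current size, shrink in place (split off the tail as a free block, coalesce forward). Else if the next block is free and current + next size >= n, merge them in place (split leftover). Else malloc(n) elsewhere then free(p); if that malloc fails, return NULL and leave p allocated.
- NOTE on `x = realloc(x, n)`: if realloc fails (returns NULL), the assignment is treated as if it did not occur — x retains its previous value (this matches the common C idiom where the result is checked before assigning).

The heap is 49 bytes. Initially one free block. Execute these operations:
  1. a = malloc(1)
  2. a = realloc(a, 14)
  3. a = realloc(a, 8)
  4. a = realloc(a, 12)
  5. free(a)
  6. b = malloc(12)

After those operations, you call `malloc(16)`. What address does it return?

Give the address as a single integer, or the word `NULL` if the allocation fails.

Op 1: a = malloc(1) -> a = 0; heap: [0-0 ALLOC][1-48 FREE]
Op 2: a = realloc(a, 14) -> a = 0; heap: [0-13 ALLOC][14-48 FREE]
Op 3: a = realloc(a, 8) -> a = 0; heap: [0-7 ALLOC][8-48 FREE]
Op 4: a = realloc(a, 12) -> a = 0; heap: [0-11 ALLOC][12-48 FREE]
Op 5: free(a) -> (freed a); heap: [0-48 FREE]
Op 6: b = malloc(12) -> b = 0; heap: [0-11 ALLOC][12-48 FREE]
malloc(16): first-fit scan over [0-11 ALLOC][12-48 FREE] -> 12

Answer: 12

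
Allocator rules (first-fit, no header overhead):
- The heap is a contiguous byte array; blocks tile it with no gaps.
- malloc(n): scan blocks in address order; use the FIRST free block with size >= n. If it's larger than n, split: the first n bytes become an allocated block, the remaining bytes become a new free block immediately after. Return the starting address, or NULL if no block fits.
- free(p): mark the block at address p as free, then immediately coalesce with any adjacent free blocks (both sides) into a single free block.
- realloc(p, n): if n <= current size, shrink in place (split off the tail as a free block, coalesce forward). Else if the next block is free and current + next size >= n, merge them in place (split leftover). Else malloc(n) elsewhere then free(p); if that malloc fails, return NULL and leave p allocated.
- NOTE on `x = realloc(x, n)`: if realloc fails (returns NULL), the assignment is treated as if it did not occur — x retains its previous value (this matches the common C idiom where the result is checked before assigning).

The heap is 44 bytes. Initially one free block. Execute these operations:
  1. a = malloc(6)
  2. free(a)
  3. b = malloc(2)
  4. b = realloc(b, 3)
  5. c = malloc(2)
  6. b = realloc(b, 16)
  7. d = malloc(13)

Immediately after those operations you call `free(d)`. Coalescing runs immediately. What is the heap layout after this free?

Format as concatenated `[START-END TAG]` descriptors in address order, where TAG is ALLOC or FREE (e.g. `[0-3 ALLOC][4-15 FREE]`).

Answer: [0-2 FREE][3-4 ALLOC][5-20 ALLOC][21-43 FREE]

Derivation:
Op 1: a = malloc(6) -> a = 0; heap: [0-5 ALLOC][6-43 FREE]
Op 2: free(a) -> (freed a); heap: [0-43 FREE]
Op 3: b = malloc(2) -> b = 0; heap: [0-1 ALLOC][2-43 FREE]
Op 4: b = realloc(b, 3) -> b = 0; heap: [0-2 ALLOC][3-43 FREE]
Op 5: c = malloc(2) -> c = 3; heap: [0-2 ALLOC][3-4 ALLOC][5-43 FREE]
Op 6: b = realloc(b, 16) -> b = 5; heap: [0-2 FREE][3-4 ALLOC][5-20 ALLOC][21-43 FREE]
Op 7: d = malloc(13) -> d = 21; heap: [0-2 FREE][3-4 ALLOC][5-20 ALLOC][21-33 ALLOC][34-43 FREE]
free(d): d = 21 -> block [21-33 ALLOC]; mark free, coalesce with adjacent free neighbors -> [0-2 FREE][3-4 ALLOC][5-20 ALLOC][21-43 FREE]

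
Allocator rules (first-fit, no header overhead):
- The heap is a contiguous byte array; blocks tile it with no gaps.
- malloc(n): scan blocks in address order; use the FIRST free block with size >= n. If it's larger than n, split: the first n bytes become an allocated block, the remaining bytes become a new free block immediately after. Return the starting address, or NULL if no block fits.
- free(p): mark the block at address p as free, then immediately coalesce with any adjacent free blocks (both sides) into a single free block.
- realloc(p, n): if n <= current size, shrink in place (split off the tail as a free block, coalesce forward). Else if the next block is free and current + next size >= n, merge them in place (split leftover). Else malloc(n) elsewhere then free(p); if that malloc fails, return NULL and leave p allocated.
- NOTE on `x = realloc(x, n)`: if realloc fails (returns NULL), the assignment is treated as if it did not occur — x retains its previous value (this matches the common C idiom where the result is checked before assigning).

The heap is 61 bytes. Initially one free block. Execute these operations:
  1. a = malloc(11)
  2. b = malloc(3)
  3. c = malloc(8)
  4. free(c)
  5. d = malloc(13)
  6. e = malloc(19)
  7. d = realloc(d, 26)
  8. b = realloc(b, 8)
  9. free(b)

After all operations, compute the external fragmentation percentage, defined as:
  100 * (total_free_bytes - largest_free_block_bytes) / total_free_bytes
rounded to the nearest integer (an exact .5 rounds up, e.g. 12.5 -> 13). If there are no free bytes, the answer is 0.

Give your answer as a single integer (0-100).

Op 1: a = malloc(11) -> a = 0; heap: [0-10 ALLOC][11-60 FREE]
Op 2: b = malloc(3) -> b = 11; heap: [0-10 ALLOC][11-13 ALLOC][14-60 FREE]
Op 3: c = malloc(8) -> c = 14; heap: [0-10 ALLOC][11-13 ALLOC][14-21 ALLOC][22-60 FREE]
Op 4: free(c) -> (freed c); heap: [0-10 ALLOC][11-13 ALLOC][14-60 FREE]
Op 5: d = malloc(13) -> d = 14; heap: [0-10 ALLOC][11-13 ALLOC][14-26 ALLOC][27-60 FREE]
Op 6: e = malloc(19) -> e = 27; heap: [0-10 ALLOC][11-13 ALLOC][14-26 ALLOC][27-45 ALLOC][46-60 FREE]
Op 7: d = realloc(d, 26) -> NULL (d unchanged); heap: [0-10 ALLOC][11-13 ALLOC][14-26 ALLOC][27-45 ALLOC][46-60 FREE]
Op 8: b = realloc(b, 8) -> b = 46; heap: [0-10 ALLOC][11-13 FREE][14-26 ALLOC][27-45 ALLOC][46-53 ALLOC][54-60 FREE]
Op 9: free(b) -> (freed b); heap: [0-10 ALLOC][11-13 FREE][14-26 ALLOC][27-45 ALLOC][46-60 FREE]
Free blocks: [3 15] total_free=18 largest=15 -> 100*(18-15)/18 = 300/18 ≈ 16.667 -> rounds to 17

Answer: 17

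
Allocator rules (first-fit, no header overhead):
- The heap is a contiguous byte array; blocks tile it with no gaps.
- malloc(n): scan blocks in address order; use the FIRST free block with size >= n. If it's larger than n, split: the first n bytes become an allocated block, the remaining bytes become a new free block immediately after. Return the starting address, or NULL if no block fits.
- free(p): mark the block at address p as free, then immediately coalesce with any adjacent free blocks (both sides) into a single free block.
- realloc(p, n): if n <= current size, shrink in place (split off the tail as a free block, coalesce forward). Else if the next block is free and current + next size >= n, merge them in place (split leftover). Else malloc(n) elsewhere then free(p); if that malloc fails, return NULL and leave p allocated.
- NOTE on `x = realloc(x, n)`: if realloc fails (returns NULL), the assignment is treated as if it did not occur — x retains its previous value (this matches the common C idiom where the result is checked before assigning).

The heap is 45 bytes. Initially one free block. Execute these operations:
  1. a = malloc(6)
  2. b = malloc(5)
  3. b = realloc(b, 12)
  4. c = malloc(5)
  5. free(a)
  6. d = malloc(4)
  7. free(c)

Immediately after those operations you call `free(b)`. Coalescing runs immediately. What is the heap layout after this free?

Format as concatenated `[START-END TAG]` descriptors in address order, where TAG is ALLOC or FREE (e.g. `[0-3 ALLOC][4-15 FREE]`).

Answer: [0-3 ALLOC][4-44 FREE]

Derivation:
Op 1: a = malloc(6) -> a = 0; heap: [0-5 ALLOC][6-44 FREE]
Op 2: b = malloc(5) -> b = 6; heap: [0-5 ALLOC][6-10 ALLOC][11-44 FREE]
Op 3: b = realloc(b, 12) -> b = 6; heap: [0-5 ALLOC][6-17 ALLOC][18-44 FREE]
Op 4: c = malloc(5) -> c = 18; heap: [0-5 ALLOC][6-17 ALLOC][18-22 ALLOC][23-44 FREE]
Op 5: free(a) -> (freed a); heap: [0-5 FREE][6-17 ALLOC][18-22 ALLOC][23-44 FREE]
Op 6: d = malloc(4) -> d = 0; heap: [0-3 ALLOC][4-5 FREE][6-17 ALLOC][18-22 ALLOC][23-44 FREE]
Op 7: free(c) -> (freed c); heap: [0-3 ALLOC][4-5 FREE][6-17 ALLOC][18-44 FREE]
free(b): b = 6 -> block [6-17 ALLOC]; mark free, coalesce with adjacent free neighbors -> [0-3 ALLOC][4-44 FREE]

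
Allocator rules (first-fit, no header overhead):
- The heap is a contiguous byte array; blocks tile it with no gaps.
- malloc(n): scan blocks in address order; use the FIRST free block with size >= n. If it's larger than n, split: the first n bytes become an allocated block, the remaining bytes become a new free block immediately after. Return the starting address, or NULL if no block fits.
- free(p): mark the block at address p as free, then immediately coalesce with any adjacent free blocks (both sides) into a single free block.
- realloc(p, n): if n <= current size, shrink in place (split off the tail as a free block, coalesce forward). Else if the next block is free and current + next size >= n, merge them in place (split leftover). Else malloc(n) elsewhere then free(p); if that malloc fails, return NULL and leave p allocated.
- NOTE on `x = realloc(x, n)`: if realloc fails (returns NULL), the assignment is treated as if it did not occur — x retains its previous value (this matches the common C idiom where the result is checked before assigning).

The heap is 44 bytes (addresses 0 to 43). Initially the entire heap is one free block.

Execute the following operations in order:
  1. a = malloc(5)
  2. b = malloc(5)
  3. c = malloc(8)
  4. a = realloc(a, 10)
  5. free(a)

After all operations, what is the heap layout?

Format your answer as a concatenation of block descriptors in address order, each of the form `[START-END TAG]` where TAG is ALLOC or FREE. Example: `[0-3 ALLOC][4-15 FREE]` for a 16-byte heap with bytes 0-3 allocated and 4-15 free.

Op 1: a = malloc(5) -> a = 0; heap: [0-4 ALLOC][5-43 FREE]
Op 2: b = malloc(5) -> b = 5; heap: [0-4 ALLOC][5-9 ALLOC][10-43 FREE]
Op 3: c = malloc(8) -> c = 10; heap: [0-4 ALLOC][5-9 ALLOC][10-17 ALLOC][18-43 FREE]
Op 4: a = realloc(a, 10) -> a = 18; heap: [0-4 FREE][5-9 ALLOC][10-17 ALLOC][18-27 ALLOC][28-43 FREE]
Op 5: free(a) -> (freed a); heap: [0-4 FREE][5-9 ALLOC][10-17 ALLOC][18-43 FREE]

Answer: [0-4 FREE][5-9 ALLOC][10-17 ALLOC][18-43 FREE]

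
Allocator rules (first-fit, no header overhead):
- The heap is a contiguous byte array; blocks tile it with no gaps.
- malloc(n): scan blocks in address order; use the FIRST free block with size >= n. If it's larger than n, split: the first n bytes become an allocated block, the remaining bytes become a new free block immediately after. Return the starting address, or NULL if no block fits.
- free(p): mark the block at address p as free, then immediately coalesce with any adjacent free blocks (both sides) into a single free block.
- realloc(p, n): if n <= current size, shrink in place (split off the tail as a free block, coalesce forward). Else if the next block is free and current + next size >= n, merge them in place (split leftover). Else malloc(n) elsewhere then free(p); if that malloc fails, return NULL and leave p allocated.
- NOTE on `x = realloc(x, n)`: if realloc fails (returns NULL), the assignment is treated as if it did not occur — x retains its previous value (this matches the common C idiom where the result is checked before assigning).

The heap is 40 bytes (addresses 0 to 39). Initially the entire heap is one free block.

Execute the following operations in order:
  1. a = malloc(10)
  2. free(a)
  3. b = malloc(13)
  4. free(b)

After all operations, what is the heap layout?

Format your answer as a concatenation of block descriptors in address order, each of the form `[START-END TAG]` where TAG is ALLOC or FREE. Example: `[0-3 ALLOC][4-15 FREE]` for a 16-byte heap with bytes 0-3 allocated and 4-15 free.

Answer: [0-39 FREE]

Derivation:
Op 1: a = malloc(10) -> a = 0; heap: [0-9 ALLOC][10-39 FREE]
Op 2: free(a) -> (freed a); heap: [0-39 FREE]
Op 3: b = malloc(13) -> b = 0; heap: [0-12 ALLOC][13-39 FREE]
Op 4: free(b) -> (freed b); heap: [0-39 FREE]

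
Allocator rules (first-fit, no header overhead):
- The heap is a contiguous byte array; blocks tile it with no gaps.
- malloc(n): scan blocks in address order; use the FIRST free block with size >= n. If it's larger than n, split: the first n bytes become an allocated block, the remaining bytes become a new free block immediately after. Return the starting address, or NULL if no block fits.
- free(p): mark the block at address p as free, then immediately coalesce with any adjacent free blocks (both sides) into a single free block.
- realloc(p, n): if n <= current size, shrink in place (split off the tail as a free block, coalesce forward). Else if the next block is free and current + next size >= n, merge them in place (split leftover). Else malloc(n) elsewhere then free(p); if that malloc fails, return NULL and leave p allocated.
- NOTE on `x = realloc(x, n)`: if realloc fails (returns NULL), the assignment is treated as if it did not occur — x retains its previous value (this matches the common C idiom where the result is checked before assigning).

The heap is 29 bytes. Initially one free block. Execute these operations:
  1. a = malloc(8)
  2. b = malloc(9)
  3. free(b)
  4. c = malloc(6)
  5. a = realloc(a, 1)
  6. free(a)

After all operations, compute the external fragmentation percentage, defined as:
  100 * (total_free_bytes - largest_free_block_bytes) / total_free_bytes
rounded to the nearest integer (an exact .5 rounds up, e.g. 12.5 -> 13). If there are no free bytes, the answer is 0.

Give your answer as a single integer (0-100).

Answer: 35

Derivation:
Op 1: a = malloc(8) -> a = 0; heap: [0-7 ALLOC][8-28 FREE]
Op 2: b = malloc(9) -> b = 8; heap: [0-7 ALLOC][8-16 ALLOC][17-28 FREE]
Op 3: free(b) -> (freed b); heap: [0-7 ALLOC][8-28 FREE]
Op 4: c = malloc(6) -> c = 8; heap: [0-7 ALLOC][8-13 ALLOC][14-28 FREE]
Op 5: a = realloc(a, 1) -> a = 0; heap: [0-0 ALLOC][1-7 FREE][8-13 ALLOC][14-28 FREE]
Op 6: free(a) -> (freed a); heap: [0-7 FREE][8-13 ALLOC][14-28 FREE]
Free blocks: [8 15] total_free=23 largest=15 -> 100*(23-15)/23 = 800/23 ≈ 34.783 -> rounds to 35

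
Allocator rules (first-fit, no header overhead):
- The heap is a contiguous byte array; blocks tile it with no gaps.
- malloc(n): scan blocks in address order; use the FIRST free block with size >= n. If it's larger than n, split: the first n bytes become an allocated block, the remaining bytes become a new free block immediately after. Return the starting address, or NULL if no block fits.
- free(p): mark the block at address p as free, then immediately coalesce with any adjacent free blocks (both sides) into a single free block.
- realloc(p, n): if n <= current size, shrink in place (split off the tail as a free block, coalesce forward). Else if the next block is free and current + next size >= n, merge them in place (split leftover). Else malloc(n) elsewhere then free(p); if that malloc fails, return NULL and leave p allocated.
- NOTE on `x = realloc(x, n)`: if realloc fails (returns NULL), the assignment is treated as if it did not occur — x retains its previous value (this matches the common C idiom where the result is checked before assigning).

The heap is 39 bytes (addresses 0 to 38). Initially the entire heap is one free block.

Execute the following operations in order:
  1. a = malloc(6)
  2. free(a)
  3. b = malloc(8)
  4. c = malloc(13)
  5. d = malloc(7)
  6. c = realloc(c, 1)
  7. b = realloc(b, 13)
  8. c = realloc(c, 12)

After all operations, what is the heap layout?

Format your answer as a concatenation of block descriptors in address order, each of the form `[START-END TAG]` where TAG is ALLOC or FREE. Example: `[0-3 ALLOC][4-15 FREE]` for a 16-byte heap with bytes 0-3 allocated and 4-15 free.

Answer: [0-7 ALLOC][8-19 ALLOC][20-20 FREE][21-27 ALLOC][28-38 FREE]

Derivation:
Op 1: a = malloc(6) -> a = 0; heap: [0-5 ALLOC][6-38 FREE]
Op 2: free(a) -> (freed a); heap: [0-38 FREE]
Op 3: b = malloc(8) -> b = 0; heap: [0-7 ALLOC][8-38 FREE]
Op 4: c = malloc(13) -> c = 8; heap: [0-7 ALLOC][8-20 ALLOC][21-38 FREE]
Op 5: d = malloc(7) -> d = 21; heap: [0-7 ALLOC][8-20 ALLOC][21-27 ALLOC][28-38 FREE]
Op 6: c = realloc(c, 1) -> c = 8; heap: [0-7 ALLOC][8-8 ALLOC][9-20 FREE][21-27 ALLOC][28-38 FREE]
Op 7: b = realloc(b, 13) -> NULL (b unchanged); heap: [0-7 ALLOC][8-8 ALLOC][9-20 FREE][21-27 ALLOC][28-38 FREE]
Op 8: c = realloc(c, 12) -> c = 8; heap: [0-7 ALLOC][8-19 ALLOC][20-20 FREE][21-27 ALLOC][28-38 FREE]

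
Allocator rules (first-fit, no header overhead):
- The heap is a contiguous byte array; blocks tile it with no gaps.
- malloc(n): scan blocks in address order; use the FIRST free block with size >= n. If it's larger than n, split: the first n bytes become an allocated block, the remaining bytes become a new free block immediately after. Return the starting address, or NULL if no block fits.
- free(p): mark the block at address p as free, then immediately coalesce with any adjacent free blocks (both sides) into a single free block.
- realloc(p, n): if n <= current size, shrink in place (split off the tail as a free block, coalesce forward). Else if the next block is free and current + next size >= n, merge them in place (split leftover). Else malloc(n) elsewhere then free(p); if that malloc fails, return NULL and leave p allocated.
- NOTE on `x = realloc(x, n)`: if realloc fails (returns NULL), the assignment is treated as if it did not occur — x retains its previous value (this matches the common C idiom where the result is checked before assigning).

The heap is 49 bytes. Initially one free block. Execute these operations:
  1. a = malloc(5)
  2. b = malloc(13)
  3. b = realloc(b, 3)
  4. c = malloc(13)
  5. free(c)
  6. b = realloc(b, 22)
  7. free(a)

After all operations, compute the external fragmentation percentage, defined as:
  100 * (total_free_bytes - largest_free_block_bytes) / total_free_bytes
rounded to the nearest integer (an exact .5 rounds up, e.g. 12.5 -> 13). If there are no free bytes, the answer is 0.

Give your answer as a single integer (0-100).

Answer: 19

Derivation:
Op 1: a = malloc(5) -> a = 0; heap: [0-4 ALLOC][5-48 FREE]
Op 2: b = malloc(13) -> b = 5; heap: [0-4 ALLOC][5-17 ALLOC][18-48 FREE]
Op 3: b = realloc(b, 3) -> b = 5; heap: [0-4 ALLOC][5-7 ALLOC][8-48 FREE]
Op 4: c = malloc(13) -> c = 8; heap: [0-4 ALLOC][5-7 ALLOC][8-20 ALLOC][21-48 FREE]
Op 5: free(c) -> (freed c); heap: [0-4 ALLOC][5-7 ALLOC][8-48 FREE]
Op 6: b = realloc(b, 22) -> b = 5; heap: [0-4 ALLOC][5-26 ALLOC][27-48 FREE]
Op 7: free(a) -> (freed a); heap: [0-4 FREE][5-26 ALLOC][27-48 FREE]
Free blocks: [5 22] total_free=27 largest=22 -> 100*(27-22)/27 = 500/27 ≈ 18.519 -> rounds to 19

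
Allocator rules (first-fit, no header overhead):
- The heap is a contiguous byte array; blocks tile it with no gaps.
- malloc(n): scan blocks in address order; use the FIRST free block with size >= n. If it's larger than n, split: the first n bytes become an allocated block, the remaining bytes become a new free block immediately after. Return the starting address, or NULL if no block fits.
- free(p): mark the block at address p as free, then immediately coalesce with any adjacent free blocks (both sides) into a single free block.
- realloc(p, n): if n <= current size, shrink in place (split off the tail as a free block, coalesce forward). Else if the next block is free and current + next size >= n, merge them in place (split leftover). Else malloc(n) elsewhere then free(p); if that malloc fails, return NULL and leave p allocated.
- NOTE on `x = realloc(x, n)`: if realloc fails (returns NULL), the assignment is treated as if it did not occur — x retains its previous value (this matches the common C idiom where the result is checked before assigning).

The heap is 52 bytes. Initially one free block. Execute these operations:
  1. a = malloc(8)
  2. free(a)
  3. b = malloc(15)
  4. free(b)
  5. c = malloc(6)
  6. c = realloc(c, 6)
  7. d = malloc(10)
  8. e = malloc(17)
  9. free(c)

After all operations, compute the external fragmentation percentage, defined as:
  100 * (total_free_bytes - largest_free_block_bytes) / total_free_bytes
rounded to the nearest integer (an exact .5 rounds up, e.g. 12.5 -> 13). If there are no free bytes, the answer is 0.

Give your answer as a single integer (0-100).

Answer: 24

Derivation:
Op 1: a = malloc(8) -> a = 0; heap: [0-7 ALLOC][8-51 FREE]
Op 2: free(a) -> (freed a); heap: [0-51 FREE]
Op 3: b = malloc(15) -> b = 0; heap: [0-14 ALLOC][15-51 FREE]
Op 4: free(b) -> (freed b); heap: [0-51 FREE]
Op 5: c = malloc(6) -> c = 0; heap: [0-5 ALLOC][6-51 FREE]
Op 6: c = realloc(c, 6) -> c = 0; heap: [0-5 ALLOC][6-51 FREE]
Op 7: d = malloc(10) -> d = 6; heap: [0-5 ALLOC][6-15 ALLOC][16-51 FREE]
Op 8: e = malloc(17) -> e = 16; heap: [0-5 ALLOC][6-15 ALLOC][16-32 ALLOC][33-51 FREE]
Op 9: free(c) -> (freed c); heap: [0-5 FREE][6-15 ALLOC][16-32 ALLOC][33-51 FREE]
Free blocks: [6 19] total_free=25 largest=19 -> 100*(25-19)/25 = 600/25 = 24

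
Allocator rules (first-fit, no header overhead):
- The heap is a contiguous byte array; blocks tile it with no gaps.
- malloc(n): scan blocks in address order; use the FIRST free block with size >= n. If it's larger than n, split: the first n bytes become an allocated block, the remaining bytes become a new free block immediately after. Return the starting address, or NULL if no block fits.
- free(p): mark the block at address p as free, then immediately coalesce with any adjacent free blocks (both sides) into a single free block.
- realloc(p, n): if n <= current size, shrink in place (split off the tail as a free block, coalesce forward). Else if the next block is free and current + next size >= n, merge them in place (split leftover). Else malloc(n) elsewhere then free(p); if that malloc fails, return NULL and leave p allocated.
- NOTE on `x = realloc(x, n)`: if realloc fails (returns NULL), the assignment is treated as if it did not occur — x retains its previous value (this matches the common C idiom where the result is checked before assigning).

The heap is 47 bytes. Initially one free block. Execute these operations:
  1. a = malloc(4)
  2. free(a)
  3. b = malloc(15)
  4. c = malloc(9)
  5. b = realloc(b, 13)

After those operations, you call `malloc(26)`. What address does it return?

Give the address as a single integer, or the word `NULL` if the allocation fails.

Answer: NULL

Derivation:
Op 1: a = malloc(4) -> a = 0; heap: [0-3 ALLOC][4-46 FREE]
Op 2: free(a) -> (freed a); heap: [0-46 FREE]
Op 3: b = malloc(15) -> b = 0; heap: [0-14 ALLOC][15-46 FREE]
Op 4: c = malloc(9) -> c = 15; heap: [0-14 ALLOC][15-23 ALLOC][24-46 FREE]
Op 5: b = realloc(b, 13) -> b = 0; heap: [0-12 ALLOC][13-14 FREE][15-23 ALLOC][24-46 FREE]
malloc(26): first-fit scan over [0-12 ALLOC][13-14 FREE][15-23 ALLOC][24-46 FREE] -> NULL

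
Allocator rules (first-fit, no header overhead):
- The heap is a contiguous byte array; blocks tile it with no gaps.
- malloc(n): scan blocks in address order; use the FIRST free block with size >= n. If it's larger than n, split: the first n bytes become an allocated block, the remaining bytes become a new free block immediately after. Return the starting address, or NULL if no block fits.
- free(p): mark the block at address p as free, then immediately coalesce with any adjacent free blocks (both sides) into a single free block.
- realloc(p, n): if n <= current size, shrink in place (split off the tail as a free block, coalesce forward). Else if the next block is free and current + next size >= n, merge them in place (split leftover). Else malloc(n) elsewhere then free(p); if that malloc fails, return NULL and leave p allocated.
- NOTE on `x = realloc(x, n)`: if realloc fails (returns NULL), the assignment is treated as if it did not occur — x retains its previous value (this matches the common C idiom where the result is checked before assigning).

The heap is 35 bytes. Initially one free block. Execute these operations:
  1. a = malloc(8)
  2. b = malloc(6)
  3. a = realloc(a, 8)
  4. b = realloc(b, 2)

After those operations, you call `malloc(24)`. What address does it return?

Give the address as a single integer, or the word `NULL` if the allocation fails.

Answer: 10

Derivation:
Op 1: a = malloc(8) -> a = 0; heap: [0-7 ALLOC][8-34 FREE]
Op 2: b = malloc(6) -> b = 8; heap: [0-7 ALLOC][8-13 ALLOC][14-34 FREE]
Op 3: a = realloc(a, 8) -> a = 0; heap: [0-7 ALLOC][8-13 ALLOC][14-34 FREE]
Op 4: b = realloc(b, 2) -> b = 8; heap: [0-7 ALLOC][8-9 ALLOC][10-34 FREE]
malloc(24): first-fit scan over [0-7 ALLOC][8-9 ALLOC][10-34 FREE] -> 10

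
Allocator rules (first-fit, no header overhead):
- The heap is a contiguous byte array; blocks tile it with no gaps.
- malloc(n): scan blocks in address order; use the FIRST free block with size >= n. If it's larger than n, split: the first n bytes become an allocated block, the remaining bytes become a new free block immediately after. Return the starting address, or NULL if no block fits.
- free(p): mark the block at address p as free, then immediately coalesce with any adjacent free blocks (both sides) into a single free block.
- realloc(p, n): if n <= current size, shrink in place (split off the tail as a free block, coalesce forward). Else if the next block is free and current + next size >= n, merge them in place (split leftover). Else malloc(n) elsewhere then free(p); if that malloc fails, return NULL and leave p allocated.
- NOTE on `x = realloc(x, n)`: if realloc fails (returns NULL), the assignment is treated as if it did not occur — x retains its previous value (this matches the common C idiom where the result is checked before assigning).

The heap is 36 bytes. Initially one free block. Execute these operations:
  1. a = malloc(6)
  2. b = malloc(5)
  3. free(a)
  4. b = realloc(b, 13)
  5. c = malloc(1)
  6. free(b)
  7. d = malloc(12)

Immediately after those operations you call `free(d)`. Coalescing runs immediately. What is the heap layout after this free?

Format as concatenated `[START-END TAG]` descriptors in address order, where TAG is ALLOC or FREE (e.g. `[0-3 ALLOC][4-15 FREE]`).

Op 1: a = malloc(6) -> a = 0; heap: [0-5 ALLOC][6-35 FREE]
Op 2: b = malloc(5) -> b = 6; heap: [0-5 ALLOC][6-10 ALLOC][11-35 FREE]
Op 3: free(a) -> (freed a); heap: [0-5 FREE][6-10 ALLOC][11-35 FREE]
Op 4: b = realloc(b, 13) -> b = 6; heap: [0-5 FREE][6-18 ALLOC][19-35 FREE]
Op 5: c = malloc(1) -> c = 0; heap: [0-0 ALLOC][1-5 FREE][6-18 ALLOC][19-35 FREE]
Op 6: free(b) -> (freed b); heap: [0-0 ALLOC][1-35 FREE]
Op 7: d = malloc(12) -> d = 1; heap: [0-0 ALLOC][1-12 ALLOC][13-35 FREE]
free(d): d = 1 -> block [1-12 ALLOC]; mark free, coalesce with adjacent free neighbors -> [0-0 ALLOC][1-35 FREE]

Answer: [0-0 ALLOC][1-35 FREE]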